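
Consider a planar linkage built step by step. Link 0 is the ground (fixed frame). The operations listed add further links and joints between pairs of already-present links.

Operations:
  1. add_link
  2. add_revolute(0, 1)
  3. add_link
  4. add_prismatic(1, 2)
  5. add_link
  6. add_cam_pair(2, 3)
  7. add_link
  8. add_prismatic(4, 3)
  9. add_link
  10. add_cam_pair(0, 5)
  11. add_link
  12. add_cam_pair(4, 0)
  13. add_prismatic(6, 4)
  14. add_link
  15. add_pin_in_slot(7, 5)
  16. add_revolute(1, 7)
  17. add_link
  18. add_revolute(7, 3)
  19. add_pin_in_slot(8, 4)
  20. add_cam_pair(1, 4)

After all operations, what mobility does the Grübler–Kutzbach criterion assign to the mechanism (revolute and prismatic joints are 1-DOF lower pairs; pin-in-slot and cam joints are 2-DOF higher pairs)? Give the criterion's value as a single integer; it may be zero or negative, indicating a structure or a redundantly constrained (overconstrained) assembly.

(L,J1,J2)=(1,0,0); link0 fixed
link1: (2,0,0)
R 0-1 [J1]: (2,1,0)
link2: (3,1,0)
P 1-2 [J1]: (3,2,0)
link3: (4,2,0)
C 2-3 [J2]: (4,2,1)
link4: (5,2,1)
P 4-3 [J1]: (5,3,1)
link5: (6,3,1)
C 0-5 [J2]: (6,3,2)
link6: (7,3,2)
C 4-0 [J2]: (7,3,3)
P 6-4 [J1]: (7,4,3)
link7: (8,4,3)
PS 7-5 [J2]: (8,4,4)
R 1-7 [J1]: (8,5,4)
link8: (9,5,4)
R 7-3 [J1]: (9,6,4)
PS 8-4 [J2]: (9,6,5)
C 1-4 [J2]: (9,6,6)
Grübler: 3·8 − 2·6 − 6 = 6

M = 6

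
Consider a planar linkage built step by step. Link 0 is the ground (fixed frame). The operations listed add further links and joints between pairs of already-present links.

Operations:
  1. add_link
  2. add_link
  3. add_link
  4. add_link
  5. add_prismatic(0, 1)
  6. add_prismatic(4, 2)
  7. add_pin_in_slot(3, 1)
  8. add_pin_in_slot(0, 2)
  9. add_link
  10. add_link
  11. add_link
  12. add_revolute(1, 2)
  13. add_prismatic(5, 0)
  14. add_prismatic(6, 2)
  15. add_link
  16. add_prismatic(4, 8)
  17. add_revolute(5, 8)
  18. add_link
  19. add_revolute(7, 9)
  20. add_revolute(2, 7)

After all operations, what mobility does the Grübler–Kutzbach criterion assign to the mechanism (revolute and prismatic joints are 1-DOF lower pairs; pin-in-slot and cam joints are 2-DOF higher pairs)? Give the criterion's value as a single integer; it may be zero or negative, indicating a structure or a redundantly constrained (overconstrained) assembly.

M = 7

L=1 J1=0 J2=0
add link → L=2 J1=0 J2=0
add link → L=3 J1=0 J2=0
add link → L=4 J1=0 J2=0
add link → L=5 J1=0 J2=0
P@0,1 dof=1 J1 → L=5 J1=1 J2=0
P@4,2 dof=1 J1 → L=5 J1=2 J2=0
PS@3,1 dof=2 J2 → L=5 J1=2 J2=1
PS@0,2 dof=2 J2 → L=5 J1=2 J2=2
add link → L=6 J1=2 J2=2
add link → L=7 J1=2 J2=2
add link → L=8 J1=2 J2=2
R@1,2 dof=1 J1 → L=8 J1=3 J2=2
P@5,0 dof=1 J1 → L=8 J1=4 J2=2
P@6,2 dof=1 J1 → L=8 J1=5 J2=2
add link → L=9 J1=5 J2=2
P@4,8 dof=1 J1 → L=9 J1=6 J2=2
R@5,8 dof=1 J1 → L=9 J1=7 J2=2
add link → L=10 J1=7 J2=2
R@7,9 dof=1 J1 → L=10 J1=8 J2=2
R@2,7 dof=1 J1 → L=10 J1=9 J2=2
M=3(L−1)−2J1−J2=3·9−2·9−2=7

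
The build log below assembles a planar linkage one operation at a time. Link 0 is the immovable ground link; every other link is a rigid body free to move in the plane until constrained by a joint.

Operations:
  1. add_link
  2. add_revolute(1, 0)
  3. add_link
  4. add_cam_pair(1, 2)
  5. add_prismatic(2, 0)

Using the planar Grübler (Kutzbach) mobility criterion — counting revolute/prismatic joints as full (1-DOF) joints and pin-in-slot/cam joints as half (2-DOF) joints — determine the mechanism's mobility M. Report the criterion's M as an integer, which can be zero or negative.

M = 1

link 0 = ground. State L|J1|J2 = 1|0|0
+link1  2|0|0
R(1,0) f=1→J1  2|1|0
+link2  3|1|0
C(1,2) f=2→J2  3|1|1
P(2,0) f=1→J1  3|2|1
M = 3(3−1)−2·2−1 = 6−4−1 = 1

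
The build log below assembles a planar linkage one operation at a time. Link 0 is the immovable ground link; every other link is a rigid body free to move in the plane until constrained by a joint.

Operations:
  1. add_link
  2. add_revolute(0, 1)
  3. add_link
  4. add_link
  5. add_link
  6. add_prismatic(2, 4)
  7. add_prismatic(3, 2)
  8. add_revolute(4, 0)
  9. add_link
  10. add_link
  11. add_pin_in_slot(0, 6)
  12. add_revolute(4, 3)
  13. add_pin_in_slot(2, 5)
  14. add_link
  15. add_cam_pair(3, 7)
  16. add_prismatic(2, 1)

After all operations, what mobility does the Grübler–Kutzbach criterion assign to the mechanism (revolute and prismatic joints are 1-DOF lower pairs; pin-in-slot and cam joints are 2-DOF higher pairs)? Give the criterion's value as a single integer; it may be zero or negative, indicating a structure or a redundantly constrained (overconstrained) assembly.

M = 6

(L,J1,J2)=(1,0,0); link0 fixed
link1: (2,0,0)
R 0-1 [J1]: (2,1,0)
link2: (3,1,0)
link3: (4,1,0)
link4: (5,1,0)
P 2-4 [J1]: (5,2,0)
P 3-2 [J1]: (5,3,0)
R 4-0 [J1]: (5,4,0)
link5: (6,4,0)
link6: (7,4,0)
PS 0-6 [J2]: (7,4,1)
R 4-3 [J1]: (7,5,1)
PS 2-5 [J2]: (7,5,2)
link7: (8,5,2)
C 3-7 [J2]: (8,5,3)
P 2-1 [J1]: (8,6,3)
Grübler: 3·7 − 2·6 − 3 = 6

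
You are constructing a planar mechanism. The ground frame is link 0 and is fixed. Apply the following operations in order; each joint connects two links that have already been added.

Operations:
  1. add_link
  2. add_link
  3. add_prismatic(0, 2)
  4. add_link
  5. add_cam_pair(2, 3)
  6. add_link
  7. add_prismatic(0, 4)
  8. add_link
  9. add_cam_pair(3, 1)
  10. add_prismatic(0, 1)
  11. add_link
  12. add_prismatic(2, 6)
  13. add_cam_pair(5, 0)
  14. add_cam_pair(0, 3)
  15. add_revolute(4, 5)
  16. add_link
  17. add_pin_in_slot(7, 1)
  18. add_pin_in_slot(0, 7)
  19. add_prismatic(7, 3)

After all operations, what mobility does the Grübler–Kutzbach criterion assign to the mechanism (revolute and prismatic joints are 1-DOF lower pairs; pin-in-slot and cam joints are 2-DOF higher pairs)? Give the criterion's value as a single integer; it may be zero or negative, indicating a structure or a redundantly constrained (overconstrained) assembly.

[1;0;0] (link 0 is ground)
L+ [2;0;0]
L+ [3;0;0]
P(0,2)∈J1 [3;1;0]
L+ [4;1;0]
C(2,3)∈J2 [4;1;1]
L+ [5;1;1]
P(0,4)∈J1 [5;2;1]
L+ [6;2;1]
C(3,1)∈J2 [6;2;2]
P(0,1)∈J1 [6;3;2]
L+ [7;3;2]
P(2,6)∈J1 [7;4;2]
C(5,0)∈J2 [7;4;3]
C(0,3)∈J2 [7;4;4]
R(4,5)∈J1 [7;5;4]
L+ [8;5;4]
PS(7,1)∈J2 [8;5;5]
PS(0,7)∈J2 [8;5;6]
P(7,3)∈J1 [8;6;6]
mobility = 21 − 12 − 6 = 3

M = 3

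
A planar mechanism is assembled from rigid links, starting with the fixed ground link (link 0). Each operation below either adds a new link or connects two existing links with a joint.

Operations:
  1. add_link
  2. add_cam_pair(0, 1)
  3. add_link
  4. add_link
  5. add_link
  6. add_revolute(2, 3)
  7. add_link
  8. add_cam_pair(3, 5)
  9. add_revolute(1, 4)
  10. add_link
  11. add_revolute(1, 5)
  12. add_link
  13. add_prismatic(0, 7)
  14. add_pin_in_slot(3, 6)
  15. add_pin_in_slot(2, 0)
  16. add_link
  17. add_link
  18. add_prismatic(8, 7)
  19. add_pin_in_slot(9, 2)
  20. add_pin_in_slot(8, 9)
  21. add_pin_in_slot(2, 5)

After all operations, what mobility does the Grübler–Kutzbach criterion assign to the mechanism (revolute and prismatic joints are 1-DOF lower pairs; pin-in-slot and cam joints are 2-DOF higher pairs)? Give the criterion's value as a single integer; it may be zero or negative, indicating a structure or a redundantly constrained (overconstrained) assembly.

L=1 J1=0 J2=0
add link → L=2 J1=0 J2=0
C@0,1 dof=2 J2 → L=2 J1=0 J2=1
add link → L=3 J1=0 J2=1
add link → L=4 J1=0 J2=1
add link → L=5 J1=0 J2=1
R@2,3 dof=1 J1 → L=5 J1=1 J2=1
add link → L=6 J1=1 J2=1
C@3,5 dof=2 J2 → L=6 J1=1 J2=2
R@1,4 dof=1 J1 → L=6 J1=2 J2=2
add link → L=7 J1=2 J2=2
R@1,5 dof=1 J1 → L=7 J1=3 J2=2
add link → L=8 J1=3 J2=2
P@0,7 dof=1 J1 → L=8 J1=4 J2=2
PS@3,6 dof=2 J2 → L=8 J1=4 J2=3
PS@2,0 dof=2 J2 → L=8 J1=4 J2=4
add link → L=9 J1=4 J2=4
add link → L=10 J1=4 J2=4
P@8,7 dof=1 J1 → L=10 J1=5 J2=4
PS@9,2 dof=2 J2 → L=10 J1=5 J2=5
PS@8,9 dof=2 J2 → L=10 J1=5 J2=6
PS@2,5 dof=2 J2 → L=10 J1=5 J2=7
M=3(L−1)−2J1−J2=3·9−2·5−7=10

M = 10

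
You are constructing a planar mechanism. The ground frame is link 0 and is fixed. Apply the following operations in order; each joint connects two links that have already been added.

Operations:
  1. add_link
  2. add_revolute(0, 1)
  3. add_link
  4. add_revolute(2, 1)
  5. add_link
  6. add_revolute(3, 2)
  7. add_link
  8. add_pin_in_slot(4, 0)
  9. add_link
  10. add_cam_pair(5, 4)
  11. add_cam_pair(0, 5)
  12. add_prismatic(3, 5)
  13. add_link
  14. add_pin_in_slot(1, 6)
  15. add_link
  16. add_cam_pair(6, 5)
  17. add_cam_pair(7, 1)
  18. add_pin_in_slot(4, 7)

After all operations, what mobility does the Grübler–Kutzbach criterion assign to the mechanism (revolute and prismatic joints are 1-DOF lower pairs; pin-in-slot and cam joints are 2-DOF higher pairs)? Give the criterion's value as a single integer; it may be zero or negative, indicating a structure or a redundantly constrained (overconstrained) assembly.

M = 6

[1;0;0] (link 0 is ground)
L+ [2;0;0]
R(0,1)∈J1 [2;1;0]
L+ [3;1;0]
R(2,1)∈J1 [3;2;0]
L+ [4;2;0]
R(3,2)∈J1 [4;3;0]
L+ [5;3;0]
PS(4,0)∈J2 [5;3;1]
L+ [6;3;1]
C(5,4)∈J2 [6;3;2]
C(0,5)∈J2 [6;3;3]
P(3,5)∈J1 [6;4;3]
L+ [7;4;3]
PS(1,6)∈J2 [7;4;4]
L+ [8;4;4]
C(6,5)∈J2 [8;4;5]
C(7,1)∈J2 [8;4;6]
PS(4,7)∈J2 [8;4;7]
mobility = 21 − 8 − 7 = 6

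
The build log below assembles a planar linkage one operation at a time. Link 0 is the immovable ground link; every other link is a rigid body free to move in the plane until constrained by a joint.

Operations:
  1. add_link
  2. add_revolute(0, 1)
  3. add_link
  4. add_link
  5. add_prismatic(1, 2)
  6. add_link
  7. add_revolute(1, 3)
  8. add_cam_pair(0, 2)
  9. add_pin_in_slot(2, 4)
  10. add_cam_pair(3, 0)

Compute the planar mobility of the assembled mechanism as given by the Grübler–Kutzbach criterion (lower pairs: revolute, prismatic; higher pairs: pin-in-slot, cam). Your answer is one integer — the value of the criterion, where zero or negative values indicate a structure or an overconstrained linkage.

(L,J1,J2)=(1,0,0); link0 fixed
link1: (2,0,0)
R 0-1 [J1]: (2,1,0)
link2: (3,1,0)
link3: (4,1,0)
P 1-2 [J1]: (4,2,0)
link4: (5,2,0)
R 1-3 [J1]: (5,3,0)
C 0-2 [J2]: (5,3,1)
PS 2-4 [J2]: (5,3,2)
C 3-0 [J2]: (5,3,3)
Grübler: 3·4 − 2·3 − 3 = 3

M = 3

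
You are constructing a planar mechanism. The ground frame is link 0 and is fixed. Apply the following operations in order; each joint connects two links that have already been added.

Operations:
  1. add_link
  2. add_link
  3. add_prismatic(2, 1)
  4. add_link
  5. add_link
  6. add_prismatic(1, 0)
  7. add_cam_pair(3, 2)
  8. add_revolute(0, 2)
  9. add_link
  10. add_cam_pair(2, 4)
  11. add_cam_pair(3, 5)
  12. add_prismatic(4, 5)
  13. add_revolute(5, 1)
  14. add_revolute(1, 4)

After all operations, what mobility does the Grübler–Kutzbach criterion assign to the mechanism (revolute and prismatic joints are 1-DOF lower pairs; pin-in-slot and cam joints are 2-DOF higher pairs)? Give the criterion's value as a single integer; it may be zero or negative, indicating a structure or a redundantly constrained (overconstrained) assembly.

M = 0

link 0 = ground. State L|J1|J2 = 1|0|0
+link1  2|0|0
+link2  3|0|0
P(2,1) f=1→J1  3|1|0
+link3  4|1|0
+link4  5|1|0
P(1,0) f=1→J1  5|2|0
C(3,2) f=2→J2  5|2|1
R(0,2) f=1→J1  5|3|1
+link5  6|3|1
C(2,4) f=2→J2  6|3|2
C(3,5) f=2→J2  6|3|3
P(4,5) f=1→J1  6|4|3
R(5,1) f=1→J1  6|5|3
R(1,4) f=1→J1  6|6|3
M = 3(6−1)−2·6−3 = 15−12−3 = 0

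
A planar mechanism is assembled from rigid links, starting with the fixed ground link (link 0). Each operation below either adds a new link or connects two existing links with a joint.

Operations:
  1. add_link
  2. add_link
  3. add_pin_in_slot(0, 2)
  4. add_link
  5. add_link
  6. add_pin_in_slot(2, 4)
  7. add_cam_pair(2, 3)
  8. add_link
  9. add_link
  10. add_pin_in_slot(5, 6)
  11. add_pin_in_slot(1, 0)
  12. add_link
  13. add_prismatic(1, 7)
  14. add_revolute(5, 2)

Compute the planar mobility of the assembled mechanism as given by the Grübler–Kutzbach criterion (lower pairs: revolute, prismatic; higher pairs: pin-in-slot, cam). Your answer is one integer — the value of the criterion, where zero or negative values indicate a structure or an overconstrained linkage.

M = 12

[1;0;0] (link 0 is ground)
L+ [2;0;0]
L+ [3;0;0]
PS(0,2)∈J2 [3;0;1]
L+ [4;0;1]
L+ [5;0;1]
PS(2,4)∈J2 [5;0;2]
C(2,3)∈J2 [5;0;3]
L+ [6;0;3]
L+ [7;0;3]
PS(5,6)∈J2 [7;0;4]
PS(1,0)∈J2 [7;0;5]
L+ [8;0;5]
P(1,7)∈J1 [8;1;5]
R(5,2)∈J1 [8;2;5]
mobility = 21 − 4 − 5 = 12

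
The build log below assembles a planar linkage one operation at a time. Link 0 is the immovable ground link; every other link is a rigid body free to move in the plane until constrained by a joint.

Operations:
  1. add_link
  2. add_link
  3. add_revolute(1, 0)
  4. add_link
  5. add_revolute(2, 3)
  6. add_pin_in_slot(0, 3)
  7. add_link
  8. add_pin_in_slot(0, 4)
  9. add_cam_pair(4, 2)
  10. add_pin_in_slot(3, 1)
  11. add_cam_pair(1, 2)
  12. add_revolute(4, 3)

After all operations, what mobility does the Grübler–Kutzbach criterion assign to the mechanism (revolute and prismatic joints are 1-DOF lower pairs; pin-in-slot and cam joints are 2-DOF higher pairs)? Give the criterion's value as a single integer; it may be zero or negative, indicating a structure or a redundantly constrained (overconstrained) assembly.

M = 1

[1;0;0] (link 0 is ground)
L+ [2;0;0]
L+ [3;0;0]
R(1,0)∈J1 [3;1;0]
L+ [4;1;0]
R(2,3)∈J1 [4;2;0]
PS(0,3)∈J2 [4;2;1]
L+ [5;2;1]
PS(0,4)∈J2 [5;2;2]
C(4,2)∈J2 [5;2;3]
PS(3,1)∈J2 [5;2;4]
C(1,2)∈J2 [5;2;5]
R(4,3)∈J1 [5;3;5]
mobility = 12 − 6 − 5 = 1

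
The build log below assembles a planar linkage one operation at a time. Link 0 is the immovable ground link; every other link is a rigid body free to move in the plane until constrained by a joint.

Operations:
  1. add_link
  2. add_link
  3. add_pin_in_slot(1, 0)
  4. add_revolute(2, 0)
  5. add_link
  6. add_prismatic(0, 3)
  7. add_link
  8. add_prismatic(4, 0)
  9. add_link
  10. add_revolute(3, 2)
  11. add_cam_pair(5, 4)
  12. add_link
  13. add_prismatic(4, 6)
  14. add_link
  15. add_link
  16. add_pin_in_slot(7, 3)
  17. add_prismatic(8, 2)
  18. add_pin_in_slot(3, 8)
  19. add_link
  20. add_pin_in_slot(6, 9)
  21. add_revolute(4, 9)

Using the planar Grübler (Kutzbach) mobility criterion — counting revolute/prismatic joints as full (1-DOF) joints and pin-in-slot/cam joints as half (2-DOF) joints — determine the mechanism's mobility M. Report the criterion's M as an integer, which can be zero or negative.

[1;0;0] (link 0 is ground)
L+ [2;0;0]
L+ [3;0;0]
PS(1,0)∈J2 [3;0;1]
R(2,0)∈J1 [3;1;1]
L+ [4;1;1]
P(0,3)∈J1 [4;2;1]
L+ [5;2;1]
P(4,0)∈J1 [5;3;1]
L+ [6;3;1]
R(3,2)∈J1 [6;4;1]
C(5,4)∈J2 [6;4;2]
L+ [7;4;2]
P(4,6)∈J1 [7;5;2]
L+ [8;5;2]
L+ [9;5;2]
PS(7,3)∈J2 [9;5;3]
P(8,2)∈J1 [9;6;3]
PS(3,8)∈J2 [9;6;4]
L+ [10;6;4]
PS(6,9)∈J2 [10;6;5]
R(4,9)∈J1 [10;7;5]
mobility = 27 − 14 − 5 = 8

M = 8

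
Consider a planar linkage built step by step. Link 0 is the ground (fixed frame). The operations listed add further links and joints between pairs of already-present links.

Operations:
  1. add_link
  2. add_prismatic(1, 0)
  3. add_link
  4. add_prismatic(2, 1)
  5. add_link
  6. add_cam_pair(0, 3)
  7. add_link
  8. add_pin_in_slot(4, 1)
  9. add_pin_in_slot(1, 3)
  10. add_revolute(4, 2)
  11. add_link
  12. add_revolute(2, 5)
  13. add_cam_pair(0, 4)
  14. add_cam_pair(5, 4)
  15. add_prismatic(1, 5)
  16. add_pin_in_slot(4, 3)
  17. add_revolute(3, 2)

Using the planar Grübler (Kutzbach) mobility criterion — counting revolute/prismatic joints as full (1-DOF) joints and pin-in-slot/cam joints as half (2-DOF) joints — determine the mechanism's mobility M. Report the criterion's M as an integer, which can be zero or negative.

M = -3

L=1 J1=0 J2=0
add link → L=2 J1=0 J2=0
P@1,0 dof=1 J1 → L=2 J1=1 J2=0
add link → L=3 J1=1 J2=0
P@2,1 dof=1 J1 → L=3 J1=2 J2=0
add link → L=4 J1=2 J2=0
C@0,3 dof=2 J2 → L=4 J1=2 J2=1
add link → L=5 J1=2 J2=1
PS@4,1 dof=2 J2 → L=5 J1=2 J2=2
PS@1,3 dof=2 J2 → L=5 J1=2 J2=3
R@4,2 dof=1 J1 → L=5 J1=3 J2=3
add link → L=6 J1=3 J2=3
R@2,5 dof=1 J1 → L=6 J1=4 J2=3
C@0,4 dof=2 J2 → L=6 J1=4 J2=4
C@5,4 dof=2 J2 → L=6 J1=4 J2=5
P@1,5 dof=1 J1 → L=6 J1=5 J2=5
PS@4,3 dof=2 J2 → L=6 J1=5 J2=6
R@3,2 dof=1 J1 → L=6 J1=6 J2=6
M=3(L−1)−2J1−J2=3·5−2·6−6=-3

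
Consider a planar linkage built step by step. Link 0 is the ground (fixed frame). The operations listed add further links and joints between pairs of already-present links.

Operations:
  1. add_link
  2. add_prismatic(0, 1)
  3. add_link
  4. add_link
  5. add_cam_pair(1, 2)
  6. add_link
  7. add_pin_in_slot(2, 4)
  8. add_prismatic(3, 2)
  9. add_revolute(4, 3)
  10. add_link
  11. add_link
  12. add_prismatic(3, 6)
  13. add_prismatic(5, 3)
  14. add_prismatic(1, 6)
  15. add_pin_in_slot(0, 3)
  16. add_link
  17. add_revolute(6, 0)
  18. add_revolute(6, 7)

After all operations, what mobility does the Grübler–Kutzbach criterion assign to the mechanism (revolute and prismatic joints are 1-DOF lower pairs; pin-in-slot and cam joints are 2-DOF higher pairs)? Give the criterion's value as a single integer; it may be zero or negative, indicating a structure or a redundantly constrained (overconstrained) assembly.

M = 2

ground; <1,0,0>
#1 <2,0,0>
P:0↔1 J1 <2,1,0>
#2 <3,1,0>
#3 <4,1,0>
C:1↔2 J2 <4,1,1>
#4 <5,1,1>
PS:2↔4 J2 <5,1,2>
P:3↔2 J1 <5,2,2>
R:4↔3 J1 <5,3,2>
#5 <6,3,2>
#6 <7,3,2>
P:3↔6 J1 <7,4,2>
P:5↔3 J1 <7,5,2>
P:1↔6 J1 <7,6,2>
PS:0↔3 J2 <7,6,3>
#7 <8,6,3>
R:6↔0 J1 <8,7,3>
R:6↔7 J1 <8,8,3>
3×7 − 2×8 − 1×3 = 2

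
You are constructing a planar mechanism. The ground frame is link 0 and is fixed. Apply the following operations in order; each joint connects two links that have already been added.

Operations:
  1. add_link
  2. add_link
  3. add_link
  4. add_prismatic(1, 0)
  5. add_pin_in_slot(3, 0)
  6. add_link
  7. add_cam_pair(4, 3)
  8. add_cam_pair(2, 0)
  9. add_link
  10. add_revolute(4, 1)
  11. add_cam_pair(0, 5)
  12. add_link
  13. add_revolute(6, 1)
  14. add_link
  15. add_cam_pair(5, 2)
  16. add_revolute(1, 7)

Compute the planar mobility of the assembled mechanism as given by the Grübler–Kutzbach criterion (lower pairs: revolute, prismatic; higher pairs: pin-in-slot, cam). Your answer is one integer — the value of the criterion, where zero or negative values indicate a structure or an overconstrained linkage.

M = 8

link 0 = ground. State L|J1|J2 = 1|0|0
+link1  2|0|0
+link2  3|0|0
+link3  4|0|0
P(1,0) f=1→J1  4|1|0
PS(3,0) f=2→J2  4|1|1
+link4  5|1|1
C(4,3) f=2→J2  5|1|2
C(2,0) f=2→J2  5|1|3
+link5  6|1|3
R(4,1) f=1→J1  6|2|3
C(0,5) f=2→J2  6|2|4
+link6  7|2|4
R(6,1) f=1→J1  7|3|4
+link7  8|3|4
C(5,2) f=2→J2  8|3|5
R(1,7) f=1→J1  8|4|5
M = 3(8−1)−2·4−5 = 21−8−5 = 8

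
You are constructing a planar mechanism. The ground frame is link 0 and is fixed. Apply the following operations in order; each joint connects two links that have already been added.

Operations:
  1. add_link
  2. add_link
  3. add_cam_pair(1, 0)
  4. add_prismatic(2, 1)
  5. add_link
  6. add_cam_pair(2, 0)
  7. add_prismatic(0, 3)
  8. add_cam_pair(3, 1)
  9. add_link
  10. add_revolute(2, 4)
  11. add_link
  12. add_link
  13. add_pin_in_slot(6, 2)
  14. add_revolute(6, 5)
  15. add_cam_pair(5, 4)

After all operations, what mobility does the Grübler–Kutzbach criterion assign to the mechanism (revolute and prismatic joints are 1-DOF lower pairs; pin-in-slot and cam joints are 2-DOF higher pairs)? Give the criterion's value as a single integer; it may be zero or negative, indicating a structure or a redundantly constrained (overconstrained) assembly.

(L,J1,J2)=(1,0,0); link0 fixed
link1: (2,0,0)
link2: (3,0,0)
C 1-0 [J2]: (3,0,1)
P 2-1 [J1]: (3,1,1)
link3: (4,1,1)
C 2-0 [J2]: (4,1,2)
P 0-3 [J1]: (4,2,2)
C 3-1 [J2]: (4,2,3)
link4: (5,2,3)
R 2-4 [J1]: (5,3,3)
link5: (6,3,3)
link6: (7,3,3)
PS 6-2 [J2]: (7,3,4)
R 6-5 [J1]: (7,4,4)
C 5-4 [J2]: (7,4,5)
Grübler: 3·6 − 2·4 − 5 = 5

M = 5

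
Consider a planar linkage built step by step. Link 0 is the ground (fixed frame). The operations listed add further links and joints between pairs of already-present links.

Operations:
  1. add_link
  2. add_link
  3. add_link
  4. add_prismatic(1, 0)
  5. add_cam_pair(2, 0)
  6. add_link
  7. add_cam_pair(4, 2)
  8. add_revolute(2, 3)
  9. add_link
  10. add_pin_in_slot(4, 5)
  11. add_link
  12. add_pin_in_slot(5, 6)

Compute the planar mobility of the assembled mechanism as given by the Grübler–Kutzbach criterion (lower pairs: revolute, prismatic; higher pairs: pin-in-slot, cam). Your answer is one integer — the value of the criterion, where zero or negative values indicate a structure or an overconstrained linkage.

(L,J1,J2)=(1,0,0); link0 fixed
link1: (2,0,0)
link2: (3,0,0)
link3: (4,0,0)
P 1-0 [J1]: (4,1,0)
C 2-0 [J2]: (4,1,1)
link4: (5,1,1)
C 4-2 [J2]: (5,1,2)
R 2-3 [J1]: (5,2,2)
link5: (6,2,2)
PS 4-5 [J2]: (6,2,3)
link6: (7,2,3)
PS 5-6 [J2]: (7,2,4)
Grübler: 3·6 − 2·2 − 4 = 10

M = 10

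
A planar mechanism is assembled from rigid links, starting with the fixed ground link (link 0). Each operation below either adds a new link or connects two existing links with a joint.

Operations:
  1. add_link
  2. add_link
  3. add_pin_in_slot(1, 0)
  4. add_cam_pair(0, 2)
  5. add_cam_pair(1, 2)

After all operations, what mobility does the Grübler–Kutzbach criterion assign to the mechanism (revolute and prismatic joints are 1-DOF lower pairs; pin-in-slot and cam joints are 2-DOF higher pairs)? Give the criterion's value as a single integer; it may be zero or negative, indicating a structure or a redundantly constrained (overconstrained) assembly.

(L,J1,J2)=(1,0,0); link0 fixed
link1: (2,0,0)
link2: (3,0,0)
PS 1-0 [J2]: (3,0,1)
C 0-2 [J2]: (3,0,2)
C 1-2 [J2]: (3,0,3)
Grübler: 3·2 − 2·0 − 3 = 3

M = 3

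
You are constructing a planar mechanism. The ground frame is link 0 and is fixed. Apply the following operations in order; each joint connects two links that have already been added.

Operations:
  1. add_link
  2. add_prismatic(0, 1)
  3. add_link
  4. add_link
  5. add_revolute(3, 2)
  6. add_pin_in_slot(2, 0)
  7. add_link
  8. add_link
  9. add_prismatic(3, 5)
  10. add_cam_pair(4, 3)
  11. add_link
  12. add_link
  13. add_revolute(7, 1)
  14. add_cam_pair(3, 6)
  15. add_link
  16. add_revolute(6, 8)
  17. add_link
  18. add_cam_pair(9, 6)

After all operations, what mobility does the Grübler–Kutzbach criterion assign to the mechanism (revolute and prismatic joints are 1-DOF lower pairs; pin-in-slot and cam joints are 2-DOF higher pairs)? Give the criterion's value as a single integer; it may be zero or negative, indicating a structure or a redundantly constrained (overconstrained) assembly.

M = 13

(L,J1,J2)=(1,0,0); link0 fixed
link1: (2,0,0)
P 0-1 [J1]: (2,1,0)
link2: (3,1,0)
link3: (4,1,0)
R 3-2 [J1]: (4,2,0)
PS 2-0 [J2]: (4,2,1)
link4: (5,2,1)
link5: (6,2,1)
P 3-5 [J1]: (6,3,1)
C 4-3 [J2]: (6,3,2)
link6: (7,3,2)
link7: (8,3,2)
R 7-1 [J1]: (8,4,2)
C 3-6 [J2]: (8,4,3)
link8: (9,4,3)
R 6-8 [J1]: (9,5,3)
link9: (10,5,3)
C 9-6 [J2]: (10,5,4)
Grübler: 3·9 − 2·5 − 4 = 13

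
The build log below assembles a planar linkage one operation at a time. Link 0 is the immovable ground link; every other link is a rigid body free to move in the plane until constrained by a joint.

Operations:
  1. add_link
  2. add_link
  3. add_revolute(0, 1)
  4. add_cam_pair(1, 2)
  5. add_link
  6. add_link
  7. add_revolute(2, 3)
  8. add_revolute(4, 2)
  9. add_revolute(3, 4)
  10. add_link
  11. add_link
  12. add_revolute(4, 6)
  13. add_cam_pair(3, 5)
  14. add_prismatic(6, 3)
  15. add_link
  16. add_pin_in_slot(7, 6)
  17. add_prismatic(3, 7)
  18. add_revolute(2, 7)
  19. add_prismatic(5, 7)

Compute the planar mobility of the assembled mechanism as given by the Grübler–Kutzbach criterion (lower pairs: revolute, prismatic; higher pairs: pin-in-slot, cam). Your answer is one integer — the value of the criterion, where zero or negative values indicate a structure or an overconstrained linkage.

M = 0

(L,J1,J2)=(1,0,0); link0 fixed
link1: (2,0,0)
link2: (3,0,0)
R 0-1 [J1]: (3,1,0)
C 1-2 [J2]: (3,1,1)
link3: (4,1,1)
link4: (5,1,1)
R 2-3 [J1]: (5,2,1)
R 4-2 [J1]: (5,3,1)
R 3-4 [J1]: (5,4,1)
link5: (6,4,1)
link6: (7,4,1)
R 4-6 [J1]: (7,5,1)
C 3-5 [J2]: (7,5,2)
P 6-3 [J1]: (7,6,2)
link7: (8,6,2)
PS 7-6 [J2]: (8,6,3)
P 3-7 [J1]: (8,7,3)
R 2-7 [J1]: (8,8,3)
P 5-7 [J1]: (8,9,3)
Grübler: 3·7 − 2·9 − 3 = 0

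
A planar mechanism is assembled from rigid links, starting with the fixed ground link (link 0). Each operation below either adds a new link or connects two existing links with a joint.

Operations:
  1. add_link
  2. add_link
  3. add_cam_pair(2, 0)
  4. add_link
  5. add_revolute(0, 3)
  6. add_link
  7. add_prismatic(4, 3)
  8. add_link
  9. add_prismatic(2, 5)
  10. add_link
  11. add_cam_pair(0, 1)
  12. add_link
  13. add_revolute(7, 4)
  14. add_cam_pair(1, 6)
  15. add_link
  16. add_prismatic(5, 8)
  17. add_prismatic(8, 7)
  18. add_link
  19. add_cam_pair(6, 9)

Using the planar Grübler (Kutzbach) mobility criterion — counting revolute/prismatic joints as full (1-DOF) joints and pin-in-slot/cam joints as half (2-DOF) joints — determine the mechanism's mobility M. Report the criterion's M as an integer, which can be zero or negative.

M = 11

(L,J1,J2)=(1,0,0); link0 fixed
link1: (2,0,0)
link2: (3,0,0)
C 2-0 [J2]: (3,0,1)
link3: (4,0,1)
R 0-3 [J1]: (4,1,1)
link4: (5,1,1)
P 4-3 [J1]: (5,2,1)
link5: (6,2,1)
P 2-5 [J1]: (6,3,1)
link6: (7,3,1)
C 0-1 [J2]: (7,3,2)
link7: (8,3,2)
R 7-4 [J1]: (8,4,2)
C 1-6 [J2]: (8,4,3)
link8: (9,4,3)
P 5-8 [J1]: (9,5,3)
P 8-7 [J1]: (9,6,3)
link9: (10,6,3)
C 6-9 [J2]: (10,6,4)
Grübler: 3·9 − 2·6 − 4 = 11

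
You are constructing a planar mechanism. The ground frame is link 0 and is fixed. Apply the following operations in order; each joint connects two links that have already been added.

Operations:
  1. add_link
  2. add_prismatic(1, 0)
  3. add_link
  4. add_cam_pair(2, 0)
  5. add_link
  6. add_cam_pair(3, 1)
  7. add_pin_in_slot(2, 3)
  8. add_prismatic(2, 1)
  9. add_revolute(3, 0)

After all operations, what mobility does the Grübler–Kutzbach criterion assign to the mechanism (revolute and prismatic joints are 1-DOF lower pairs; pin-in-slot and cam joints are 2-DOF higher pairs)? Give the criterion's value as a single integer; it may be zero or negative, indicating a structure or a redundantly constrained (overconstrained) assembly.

M = 0

L=1 J1=0 J2=0
add link → L=2 J1=0 J2=0
P@1,0 dof=1 J1 → L=2 J1=1 J2=0
add link → L=3 J1=1 J2=0
C@2,0 dof=2 J2 → L=3 J1=1 J2=1
add link → L=4 J1=1 J2=1
C@3,1 dof=2 J2 → L=4 J1=1 J2=2
PS@2,3 dof=2 J2 → L=4 J1=1 J2=3
P@2,1 dof=1 J1 → L=4 J1=2 J2=3
R@3,0 dof=1 J1 → L=4 J1=3 J2=3
M=3(L−1)−2J1−J2=3·3−2·3−3=0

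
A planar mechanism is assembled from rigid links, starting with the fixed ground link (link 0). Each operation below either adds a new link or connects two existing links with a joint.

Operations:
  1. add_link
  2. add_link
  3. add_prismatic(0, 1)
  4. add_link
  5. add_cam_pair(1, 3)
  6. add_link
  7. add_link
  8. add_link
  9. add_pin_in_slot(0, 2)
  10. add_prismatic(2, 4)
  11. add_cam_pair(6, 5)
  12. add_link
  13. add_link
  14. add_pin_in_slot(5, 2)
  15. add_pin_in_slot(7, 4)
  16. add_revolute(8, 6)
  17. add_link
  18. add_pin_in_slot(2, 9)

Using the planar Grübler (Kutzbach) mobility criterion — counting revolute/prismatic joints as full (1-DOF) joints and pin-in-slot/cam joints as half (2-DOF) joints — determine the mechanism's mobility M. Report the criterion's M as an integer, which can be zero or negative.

(L,J1,J2)=(1,0,0); link0 fixed
link1: (2,0,0)
link2: (3,0,0)
P 0-1 [J1]: (3,1,0)
link3: (4,1,0)
C 1-3 [J2]: (4,1,1)
link4: (5,1,1)
link5: (6,1,1)
link6: (7,1,1)
PS 0-2 [J2]: (7,1,2)
P 2-4 [J1]: (7,2,2)
C 6-5 [J2]: (7,2,3)
link7: (8,2,3)
link8: (9,2,3)
PS 5-2 [J2]: (9,2,4)
PS 7-4 [J2]: (9,2,5)
R 8-6 [J1]: (9,3,5)
link9: (10,3,5)
PS 2-9 [J2]: (10,3,6)
Grübler: 3·9 − 2·3 − 6 = 15

M = 15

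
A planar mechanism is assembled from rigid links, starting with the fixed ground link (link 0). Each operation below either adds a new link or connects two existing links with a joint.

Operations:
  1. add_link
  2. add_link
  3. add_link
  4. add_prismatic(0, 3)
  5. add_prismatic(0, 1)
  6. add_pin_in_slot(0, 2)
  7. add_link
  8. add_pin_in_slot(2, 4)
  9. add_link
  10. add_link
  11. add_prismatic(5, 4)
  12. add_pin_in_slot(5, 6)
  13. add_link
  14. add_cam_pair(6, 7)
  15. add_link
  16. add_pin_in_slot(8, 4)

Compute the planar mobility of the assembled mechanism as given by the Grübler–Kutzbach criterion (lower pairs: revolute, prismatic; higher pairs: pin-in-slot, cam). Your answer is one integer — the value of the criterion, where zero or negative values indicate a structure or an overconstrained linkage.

ground; <1,0,0>
#1 <2,0,0>
#2 <3,0,0>
#3 <4,0,0>
P:0↔3 J1 <4,1,0>
P:0↔1 J1 <4,2,0>
PS:0↔2 J2 <4,2,1>
#4 <5,2,1>
PS:2↔4 J2 <5,2,2>
#5 <6,2,2>
#6 <7,2,2>
P:5↔4 J1 <7,3,2>
PS:5↔6 J2 <7,3,3>
#7 <8,3,3>
C:6↔7 J2 <8,3,4>
#8 <9,3,4>
PS:8↔4 J2 <9,3,5>
3×8 − 2×3 − 1×5 = 13

M = 13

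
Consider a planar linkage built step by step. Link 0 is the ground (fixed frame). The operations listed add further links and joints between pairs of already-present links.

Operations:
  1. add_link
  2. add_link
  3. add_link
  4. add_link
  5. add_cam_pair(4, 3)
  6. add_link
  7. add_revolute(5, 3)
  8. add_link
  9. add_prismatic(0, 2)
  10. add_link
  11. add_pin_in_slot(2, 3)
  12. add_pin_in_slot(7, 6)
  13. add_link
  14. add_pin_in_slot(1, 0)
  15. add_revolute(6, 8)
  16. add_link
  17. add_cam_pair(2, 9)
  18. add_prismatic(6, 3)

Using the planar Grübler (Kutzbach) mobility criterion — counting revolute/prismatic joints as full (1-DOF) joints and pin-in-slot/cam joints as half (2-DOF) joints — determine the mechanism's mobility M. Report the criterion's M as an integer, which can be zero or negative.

M = 14

ground; <1,0,0>
#1 <2,0,0>
#2 <3,0,0>
#3 <4,0,0>
#4 <5,0,0>
C:4↔3 J2 <5,0,1>
#5 <6,0,1>
R:5↔3 J1 <6,1,1>
#6 <7,1,1>
P:0↔2 J1 <7,2,1>
#7 <8,2,1>
PS:2↔3 J2 <8,2,2>
PS:7↔6 J2 <8,2,3>
#8 <9,2,3>
PS:1↔0 J2 <9,2,4>
R:6↔8 J1 <9,3,4>
#9 <10,3,4>
C:2↔9 J2 <10,3,5>
P:6↔3 J1 <10,4,5>
3×9 − 2×4 − 1×5 = 14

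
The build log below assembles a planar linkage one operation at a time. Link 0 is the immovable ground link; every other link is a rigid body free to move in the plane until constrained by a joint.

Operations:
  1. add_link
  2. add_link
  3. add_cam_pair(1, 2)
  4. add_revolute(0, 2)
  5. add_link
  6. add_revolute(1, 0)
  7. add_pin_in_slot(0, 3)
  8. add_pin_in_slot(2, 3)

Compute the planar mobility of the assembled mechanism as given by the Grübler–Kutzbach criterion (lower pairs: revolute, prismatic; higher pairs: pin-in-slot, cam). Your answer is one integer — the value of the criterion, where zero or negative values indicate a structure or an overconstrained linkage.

L=1 J1=0 J2=0
add link → L=2 J1=0 J2=0
add link → L=3 J1=0 J2=0
C@1,2 dof=2 J2 → L=3 J1=0 J2=1
R@0,2 dof=1 J1 → L=3 J1=1 J2=1
add link → L=4 J1=1 J2=1
R@1,0 dof=1 J1 → L=4 J1=2 J2=1
PS@0,3 dof=2 J2 → L=4 J1=2 J2=2
PS@2,3 dof=2 J2 → L=4 J1=2 J2=3
M=3(L−1)−2J1−J2=3·3−2·2−3=2

M = 2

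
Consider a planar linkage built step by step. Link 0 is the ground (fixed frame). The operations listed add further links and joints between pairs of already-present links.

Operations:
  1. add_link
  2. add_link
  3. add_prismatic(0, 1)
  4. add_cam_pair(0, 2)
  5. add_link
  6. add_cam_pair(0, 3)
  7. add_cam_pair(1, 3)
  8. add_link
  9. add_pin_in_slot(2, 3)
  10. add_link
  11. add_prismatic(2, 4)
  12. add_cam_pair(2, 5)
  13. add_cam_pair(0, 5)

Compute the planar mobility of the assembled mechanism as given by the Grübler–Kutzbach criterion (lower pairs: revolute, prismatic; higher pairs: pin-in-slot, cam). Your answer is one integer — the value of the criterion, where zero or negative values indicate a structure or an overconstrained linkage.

M = 5

ground; <1,0,0>
#1 <2,0,0>
#2 <3,0,0>
P:0↔1 J1 <3,1,0>
C:0↔2 J2 <3,1,1>
#3 <4,1,1>
C:0↔3 J2 <4,1,2>
C:1↔3 J2 <4,1,3>
#4 <5,1,3>
PS:2↔3 J2 <5,1,4>
#5 <6,1,4>
P:2↔4 J1 <6,2,4>
C:2↔5 J2 <6,2,5>
C:0↔5 J2 <6,2,6>
3×5 − 2×2 − 1×6 = 5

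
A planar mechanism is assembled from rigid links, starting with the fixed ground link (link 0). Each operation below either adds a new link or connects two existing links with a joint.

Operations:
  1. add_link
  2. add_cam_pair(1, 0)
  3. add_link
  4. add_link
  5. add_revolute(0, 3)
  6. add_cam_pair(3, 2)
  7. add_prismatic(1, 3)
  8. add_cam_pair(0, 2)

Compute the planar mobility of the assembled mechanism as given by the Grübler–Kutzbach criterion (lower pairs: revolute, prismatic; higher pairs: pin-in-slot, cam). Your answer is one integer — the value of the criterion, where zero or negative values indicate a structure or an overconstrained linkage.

M = 2

[1;0;0] (link 0 is ground)
L+ [2;0;0]
C(1,0)∈J2 [2;0;1]
L+ [3;0;1]
L+ [4;0;1]
R(0,3)∈J1 [4;1;1]
C(3,2)∈J2 [4;1;2]
P(1,3)∈J1 [4;2;2]
C(0,2)∈J2 [4;2;3]
mobility = 9 − 4 − 3 = 2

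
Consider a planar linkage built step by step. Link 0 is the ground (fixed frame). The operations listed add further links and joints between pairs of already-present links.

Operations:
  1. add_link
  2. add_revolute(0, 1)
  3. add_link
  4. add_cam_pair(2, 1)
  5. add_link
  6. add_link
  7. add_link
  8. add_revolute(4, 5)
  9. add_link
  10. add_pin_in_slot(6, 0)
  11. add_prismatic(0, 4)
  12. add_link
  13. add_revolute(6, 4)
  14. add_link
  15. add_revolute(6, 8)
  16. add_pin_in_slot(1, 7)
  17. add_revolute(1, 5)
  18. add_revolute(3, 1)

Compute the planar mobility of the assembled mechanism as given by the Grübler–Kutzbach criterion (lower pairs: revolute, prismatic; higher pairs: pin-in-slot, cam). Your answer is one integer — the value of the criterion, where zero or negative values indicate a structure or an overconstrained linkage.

M = 7

(L,J1,J2)=(1,0,0); link0 fixed
link1: (2,0,0)
R 0-1 [J1]: (2,1,0)
link2: (3,1,0)
C 2-1 [J2]: (3,1,1)
link3: (4,1,1)
link4: (5,1,1)
link5: (6,1,1)
R 4-5 [J1]: (6,2,1)
link6: (7,2,1)
PS 6-0 [J2]: (7,2,2)
P 0-4 [J1]: (7,3,2)
link7: (8,3,2)
R 6-4 [J1]: (8,4,2)
link8: (9,4,2)
R 6-8 [J1]: (9,5,2)
PS 1-7 [J2]: (9,5,3)
R 1-5 [J1]: (9,6,3)
R 3-1 [J1]: (9,7,3)
Grübler: 3·8 − 2·7 − 3 = 7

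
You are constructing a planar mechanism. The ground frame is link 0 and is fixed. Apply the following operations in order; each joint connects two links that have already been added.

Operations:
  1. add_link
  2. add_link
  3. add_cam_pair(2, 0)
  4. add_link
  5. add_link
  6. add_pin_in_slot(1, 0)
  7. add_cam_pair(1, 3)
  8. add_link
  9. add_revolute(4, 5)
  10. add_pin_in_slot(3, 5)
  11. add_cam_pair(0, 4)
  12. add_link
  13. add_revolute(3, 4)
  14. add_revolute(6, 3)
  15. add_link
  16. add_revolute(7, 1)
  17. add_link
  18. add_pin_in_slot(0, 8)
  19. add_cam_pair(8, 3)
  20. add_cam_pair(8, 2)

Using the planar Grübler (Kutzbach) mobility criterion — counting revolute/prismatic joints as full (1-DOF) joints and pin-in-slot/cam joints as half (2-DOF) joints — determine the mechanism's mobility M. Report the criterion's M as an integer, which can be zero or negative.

L=1 J1=0 J2=0
add link → L=2 J1=0 J2=0
add link → L=3 J1=0 J2=0
C@2,0 dof=2 J2 → L=3 J1=0 J2=1
add link → L=4 J1=0 J2=1
add link → L=5 J1=0 J2=1
PS@1,0 dof=2 J2 → L=5 J1=0 J2=2
C@1,3 dof=2 J2 → L=5 J1=0 J2=3
add link → L=6 J1=0 J2=3
R@4,5 dof=1 J1 → L=6 J1=1 J2=3
PS@3,5 dof=2 J2 → L=6 J1=1 J2=4
C@0,4 dof=2 J2 → L=6 J1=1 J2=5
add link → L=7 J1=1 J2=5
R@3,4 dof=1 J1 → L=7 J1=2 J2=5
R@6,3 dof=1 J1 → L=7 J1=3 J2=5
add link → L=8 J1=3 J2=5
R@7,1 dof=1 J1 → L=8 J1=4 J2=5
add link → L=9 J1=4 J2=5
PS@0,8 dof=2 J2 → L=9 J1=4 J2=6
C@8,3 dof=2 J2 → L=9 J1=4 J2=7
C@8,2 dof=2 J2 → L=9 J1=4 J2=8
M=3(L−1)−2J1−J2=3·8−2·4−8=8

M = 8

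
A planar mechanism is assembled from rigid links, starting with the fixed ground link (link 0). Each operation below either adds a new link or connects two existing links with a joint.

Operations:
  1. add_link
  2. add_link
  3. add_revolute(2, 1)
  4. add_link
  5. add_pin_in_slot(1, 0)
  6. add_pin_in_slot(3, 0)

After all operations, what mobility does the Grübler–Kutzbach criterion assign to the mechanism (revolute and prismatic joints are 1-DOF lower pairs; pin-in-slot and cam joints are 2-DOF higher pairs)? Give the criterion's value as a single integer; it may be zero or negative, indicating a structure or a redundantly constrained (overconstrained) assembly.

L=1 J1=0 J2=0
add link → L=2 J1=0 J2=0
add link → L=3 J1=0 J2=0
R@2,1 dof=1 J1 → L=3 J1=1 J2=0
add link → L=4 J1=1 J2=0
PS@1,0 dof=2 J2 → L=4 J1=1 J2=1
PS@3,0 dof=2 J2 → L=4 J1=1 J2=2
M=3(L−1)−2J1−J2=3·3−2·1−2=5

M = 5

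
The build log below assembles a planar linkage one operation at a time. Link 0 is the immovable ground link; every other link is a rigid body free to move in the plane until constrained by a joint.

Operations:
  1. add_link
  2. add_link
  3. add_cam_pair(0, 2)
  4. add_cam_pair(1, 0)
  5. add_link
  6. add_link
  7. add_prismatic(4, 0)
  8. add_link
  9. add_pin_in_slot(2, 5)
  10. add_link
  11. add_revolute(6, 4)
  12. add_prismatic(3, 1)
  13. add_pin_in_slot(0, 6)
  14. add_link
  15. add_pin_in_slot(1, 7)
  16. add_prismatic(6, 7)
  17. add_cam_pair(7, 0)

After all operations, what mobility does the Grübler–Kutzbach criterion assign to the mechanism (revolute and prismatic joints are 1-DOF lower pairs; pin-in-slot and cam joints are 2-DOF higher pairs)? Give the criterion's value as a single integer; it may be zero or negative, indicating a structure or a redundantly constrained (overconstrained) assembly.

M = 7

(L,J1,J2)=(1,0,0); link0 fixed
link1: (2,0,0)
link2: (3,0,0)
C 0-2 [J2]: (3,0,1)
C 1-0 [J2]: (3,0,2)
link3: (4,0,2)
link4: (5,0,2)
P 4-0 [J1]: (5,1,2)
link5: (6,1,2)
PS 2-5 [J2]: (6,1,3)
link6: (7,1,3)
R 6-4 [J1]: (7,2,3)
P 3-1 [J1]: (7,3,3)
PS 0-6 [J2]: (7,3,4)
link7: (8,3,4)
PS 1-7 [J2]: (8,3,5)
P 6-7 [J1]: (8,4,5)
C 7-0 [J2]: (8,4,6)
Grübler: 3·7 − 2·4 − 6 = 7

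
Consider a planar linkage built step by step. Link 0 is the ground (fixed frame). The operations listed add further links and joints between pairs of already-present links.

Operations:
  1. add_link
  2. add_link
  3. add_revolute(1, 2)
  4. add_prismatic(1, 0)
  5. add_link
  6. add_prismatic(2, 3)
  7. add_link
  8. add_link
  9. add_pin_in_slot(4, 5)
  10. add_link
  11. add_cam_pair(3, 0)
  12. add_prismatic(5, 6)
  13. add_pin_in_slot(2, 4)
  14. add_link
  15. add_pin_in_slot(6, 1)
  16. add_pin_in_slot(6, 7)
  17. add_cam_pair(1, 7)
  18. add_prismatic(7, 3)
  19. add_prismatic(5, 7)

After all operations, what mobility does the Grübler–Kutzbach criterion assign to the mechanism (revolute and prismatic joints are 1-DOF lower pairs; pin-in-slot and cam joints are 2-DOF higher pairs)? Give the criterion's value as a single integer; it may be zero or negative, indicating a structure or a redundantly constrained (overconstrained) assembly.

ground; <1,0,0>
#1 <2,0,0>
#2 <3,0,0>
R:1↔2 J1 <3,1,0>
P:1↔0 J1 <3,2,0>
#3 <4,2,0>
P:2↔3 J1 <4,3,0>
#4 <5,3,0>
#5 <6,3,0>
PS:4↔5 J2 <6,3,1>
#6 <7,3,1>
C:3↔0 J2 <7,3,2>
P:5↔6 J1 <7,4,2>
PS:2↔4 J2 <7,4,3>
#7 <8,4,3>
PS:6↔1 J2 <8,4,4>
PS:6↔7 J2 <8,4,5>
C:1↔7 J2 <8,4,6>
P:7↔3 J1 <8,5,6>
P:5↔7 J1 <8,6,6>
3×7 − 2×6 − 1×6 = 3

M = 3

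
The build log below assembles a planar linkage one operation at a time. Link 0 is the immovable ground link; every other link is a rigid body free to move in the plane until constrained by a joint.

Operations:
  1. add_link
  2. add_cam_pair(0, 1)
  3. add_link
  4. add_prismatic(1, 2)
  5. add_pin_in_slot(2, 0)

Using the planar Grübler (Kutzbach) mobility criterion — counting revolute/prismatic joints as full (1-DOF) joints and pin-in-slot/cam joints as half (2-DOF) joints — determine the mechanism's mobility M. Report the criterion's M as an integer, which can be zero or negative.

M = 2

(L,J1,J2)=(1,0,0); link0 fixed
link1: (2,0,0)
C 0-1 [J2]: (2,0,1)
link2: (3,0,1)
P 1-2 [J1]: (3,1,1)
PS 2-0 [J2]: (3,1,2)
Grübler: 3·2 − 2·1 − 2 = 2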